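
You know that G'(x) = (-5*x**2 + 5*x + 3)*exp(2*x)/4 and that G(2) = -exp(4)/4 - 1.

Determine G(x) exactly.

G'(x) has the shape u'v + uv' for u = -5*x**2/8 + 5*x/4 - 1/4 and v = exp(2*x) — it is the derivative of the product u*v.
A general antiderivative is (-5*x**2 + 10*x - 2)*exp(2*x)/8 + C.
The condition gives C = -exp(4)/4 - 1 - (-exp(4)/4) = -1.
So G(x) = (-5*x**2 + 10*x - 2)*exp(2*x)/8 - 1.
Check: d/dx[(-5*x**2 + 10*x - 2)*exp(2*x)/8 - 1] = -5*x**2*exp(2*x)/4 + 5*x*exp(2*x)/4 + 3*exp(2*x)/4, which equals G'(x).

G(x) = (-5*x**2 + 10*x - 2)*exp(2*x)/8 - 1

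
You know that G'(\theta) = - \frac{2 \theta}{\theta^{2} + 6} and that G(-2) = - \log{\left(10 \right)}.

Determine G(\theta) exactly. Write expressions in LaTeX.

G'(\theta) matches the chain-rule pattern g'(h)*h' with inner function h(\theta) = \theta^{2} + 6; substituting u = h(\theta) collapses the integral.
A general antiderivative is - \log{\left(\theta^{2} + 6 \right)} + C.
The condition gives C = - \log{\left(10 \right)} - (- \log{\left(10 \right)}) = 0.
So G(\theta) = - \log{\left(\theta^{2} + 6 \right)}.
Check: d/d\theta[- \log{\left(\theta^{2} + 6 \right)}] = - \frac{2 \theta}{\theta^{2} + 6} = G'(\theta).

G(\theta) = - \log{\left(\theta^{2} + 6 \right)}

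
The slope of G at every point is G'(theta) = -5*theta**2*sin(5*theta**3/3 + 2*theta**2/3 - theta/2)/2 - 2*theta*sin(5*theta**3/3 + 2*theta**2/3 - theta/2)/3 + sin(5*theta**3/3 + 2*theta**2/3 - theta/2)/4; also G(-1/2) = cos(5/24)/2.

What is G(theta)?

G'(theta) matches the chain-rule pattern g'(h)*h' with inner function h(theta) = 5*theta**3/3 + 2*theta**2/3 - theta/2; substituting u = h(theta) collapses the integral.
A general antiderivative is cos(5*theta**3/3 + 2*theta**2/3 - theta/2)/2 + C.
The condition gives C = cos(5/24)/2 - (cos(5/24)/2) = 0.
So G(theta) = cos(5*theta**3/3 + 2*theta**2/3 - theta/2)/2.
Check: d/dtheta[cos(5*theta**3/3 + 2*theta**2/3 - theta/2)/2] = -5*theta**2*sin(5*theta**3/3 + 2*theta**2/3 - theta/2)/2 - 2*theta*sin(5*theta**3/3 + 2*theta**2/3 - theta/2)/3 + sin(5*theta**3/3 + 2*theta**2/3 - theta/2)/4 = G'(theta).

G(theta) = cos(5*theta**3/3 + 2*theta**2/3 - theta/2)/2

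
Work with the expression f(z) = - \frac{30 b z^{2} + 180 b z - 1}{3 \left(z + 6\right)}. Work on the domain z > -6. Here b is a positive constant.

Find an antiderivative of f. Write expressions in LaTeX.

Check any antiderivative F(z) by computing F'(z) and comparing it with f(z).
Check: d/dz[- 5 b z^{2} + \frac{\log{\left(\frac{z}{2} + 3 \right)}}{3}] = \frac{- 30 b z^{2} - 180 b z + 1}{3 z + 18}, which equals f(z).

An antiderivative is F(z) = - 5 b z^{2} + \frac{\log{\left(\frac{z}{2} + 3 \right)}}{3}.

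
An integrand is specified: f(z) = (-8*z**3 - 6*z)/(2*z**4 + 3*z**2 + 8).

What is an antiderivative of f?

The substitution u = z**4 + 3*z**2/2 + 4 works: f is exactly (dF/du)*(du/dz) for that inner function.
Check: d/dz[-log(z**4 + 3*z**2/2 + 4)] = (-8*z**3 - 6*z)/(2*z**4 + 3*z**2 + 8) = f(z).

An antiderivative is F(z) = -log(z**4 + 3*z**2/2 + 4).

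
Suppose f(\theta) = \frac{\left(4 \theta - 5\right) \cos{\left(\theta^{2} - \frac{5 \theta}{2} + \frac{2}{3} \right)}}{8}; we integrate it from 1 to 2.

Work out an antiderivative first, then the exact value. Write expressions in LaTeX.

Antiderivative: F(\theta) = \frac{\sin{\left(\theta^{2} - \frac{5 \theta}{2} + \frac{2}{3} \right)}}{4}; value = - \frac{\sin{\left(\frac{1}{3} \right)}}{4} + \frac{\sin{\left(\frac{5}{6} \right)}}{4}

The substitution u = \theta^{2} - \frac{5 \theta}{2} + \frac{2}{3} works: f is exactly (dF/du)*(du/d\theta) for that inner function.
F(\theta) = \frac{\sin{\left(\theta^{2} - \frac{5 \theta}{2} + \frac{2}{3} \right)}}{4} is an antiderivative of f.
Check: d/d\theta[\frac{\sin{\left(\theta^{2} - \frac{5 \theta}{2} + \frac{2}{3} \right)}}{4}] = \frac{\theta \cos{\left(\theta^{2} - \frac{5 \theta}{2} + \frac{2}{3} \right)}}{2} - \frac{5 \cos{\left(\theta^{2} - \frac{5 \theta}{2} + \frac{2}{3} \right)}}{8}, which equals f(\theta).
F(2) = - \frac{\sin{\left(\frac{1}{3} \right)}}{4}; F(1) = - \frac{\sin{\left(\frac{5}{6} \right)}}{4}.
Integral = F(2) - F(1) = - \frac{\sin{\left(\frac{1}{3} \right)}}{4} + \frac{\sin{\left(\frac{5}{6} \right)}}{4}.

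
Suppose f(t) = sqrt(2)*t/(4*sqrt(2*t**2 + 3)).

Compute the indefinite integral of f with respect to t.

F(t) = sqrt(t**2 + 3/2)/4 + C

f matches the chain-rule pattern g'(h)*h' with inner function h(t) = t**2 + 3/2; substituting u = h(t) collapses the integral.
Check: d/dt[sqrt(t**2 + 3/2)/4] = sqrt(2)*t/(4*sqrt(2*t**2 + 3)) = f(t).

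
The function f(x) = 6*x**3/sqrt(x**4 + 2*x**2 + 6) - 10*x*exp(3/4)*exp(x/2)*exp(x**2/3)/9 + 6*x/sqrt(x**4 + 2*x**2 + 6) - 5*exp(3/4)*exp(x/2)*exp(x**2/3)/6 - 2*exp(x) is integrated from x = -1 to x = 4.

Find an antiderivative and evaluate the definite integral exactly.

Antiderivative: F(x) = 3*sqrt(x**4 + 2*x**2 + 6) - 2*exp(x) - 5*exp(x**2/3 + x/2 + 3/4)/3; value = -5*exp(97/12)/3 - 2*exp(4) - 9 + 2*exp(-1) + 5*exp(7/12)/3 + 21*sqrt(6)

Integrate term by term and add the pieces.
F(x) = 3*sqrt(x**4 + 2*x**2 + 6) - 2*exp(x) - 5*exp(x**2/3 + x/2 + 3/4)/3 is an antiderivative of f.
Check: d/dx[3*sqrt(x**4 + 2*x**2 + 6) - 2*exp(x) - 5*exp(x**2/3 + x/2 + 3/4)/3] = (108*x**3 - 20*x*sqrt(x**4 + 2*x**2 + 6)*exp(3/4)*exp(x/2)*exp(x**2/3) + 108*x - 15*sqrt(x**4 + 2*x**2 + 6)*exp(3/4)*exp(x/2)*exp(x**2/3) - 36*sqrt(x**4 + 2*x**2 + 6)*exp(x))/(18*sqrt(x**4 + 2*x**2 + 6)), which equals f(x).
F(4) = -5*exp(97/12)/3 - 2*exp(4) + 21*sqrt(6); F(-1) = -5*exp(7/12)/3 - 2*exp(-1) + 9.
Integral = F(4) - F(-1) = -5*exp(97/12)/3 - 2*exp(4) - 9 + 2*exp(-1) + 5*exp(7/12)/3 + 21*sqrt(6).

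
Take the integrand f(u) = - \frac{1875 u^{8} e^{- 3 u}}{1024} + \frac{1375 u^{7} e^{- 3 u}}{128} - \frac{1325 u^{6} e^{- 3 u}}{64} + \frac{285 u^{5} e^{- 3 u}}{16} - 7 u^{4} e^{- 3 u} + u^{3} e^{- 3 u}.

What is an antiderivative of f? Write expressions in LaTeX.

Recognize the product-rule pattern: f = v'r + vr' with v = \frac{\left(\frac{5 u^{2}}{4} - u\right)^{4}}{4}, r = e^{- 3 u}, so integration by parts undoes it.
Check: d/du[\frac{u^{4} \left(5 u - 4\right)^{4} e^{- 3 u}}{1024}] = \frac{\left(- 1875 u^{8} + 11000 u^{7} - 21200 u^{6} + 18240 u^{5} - 7168 u^{4} + 1024 u^{3}\right) e^{- 3 u}}{1024}, which equals f(u).

An antiderivative is F(u) = \frac{u^{4} \left(5 u - 4\right)^{4} e^{- 3 u}}{1024}.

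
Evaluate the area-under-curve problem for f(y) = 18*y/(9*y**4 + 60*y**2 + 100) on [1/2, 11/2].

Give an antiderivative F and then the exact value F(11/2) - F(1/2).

Antiderivative: F(y) = -1/(y**2 + 10/3); value = 4320/17329

f matches the chain-rule pattern g'(h)*h' with inner function h(y) = y**2/2 + 5/3; substituting u = h(y) collapses the integral.
F(y) = -1/(y**2 + 10/3) is an antiderivative of f.
Check: d/dy[-1/(y**2 + 10/3)] = 18*y/(9*y**4 + 60*y**2 + 100) = f(y).
F(11/2) = -12/403; F(1/2) = -12/43.
Integral = F(11/2) - F(1/2) = 4320/17329.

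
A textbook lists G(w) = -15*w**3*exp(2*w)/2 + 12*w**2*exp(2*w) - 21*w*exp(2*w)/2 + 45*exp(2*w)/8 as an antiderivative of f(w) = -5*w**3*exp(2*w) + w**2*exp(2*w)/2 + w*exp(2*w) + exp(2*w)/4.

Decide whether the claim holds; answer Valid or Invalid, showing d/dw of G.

d/dw[G] = -15*w**3*exp(2*w) + 3*w**2*exp(2*w)/2 + 3*w*exp(2*w) + 3*exp(2*w)/4
d/dw[G] - f(w) = -10*w**3*exp(2*w) + w**2*exp(2*w) + 2*w*exp(2*w) + exp(2*w)/2 != 0.

Invalid: d/dw[G] - f = -10*w**3*exp(2*w) + w**2*exp(2*w) + 2*w*exp(2*w) + exp(2*w)/2, which is not 0.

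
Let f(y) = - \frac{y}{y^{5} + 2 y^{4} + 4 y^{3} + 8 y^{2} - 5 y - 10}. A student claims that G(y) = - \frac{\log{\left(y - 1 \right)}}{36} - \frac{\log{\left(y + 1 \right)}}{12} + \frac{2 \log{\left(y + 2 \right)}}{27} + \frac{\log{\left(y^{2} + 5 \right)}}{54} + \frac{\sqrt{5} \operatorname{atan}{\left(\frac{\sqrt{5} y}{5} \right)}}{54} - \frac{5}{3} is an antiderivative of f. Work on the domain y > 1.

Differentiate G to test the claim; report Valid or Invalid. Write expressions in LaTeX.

Valid - differentiating G returns exactly f.

d/dy[G] = - \frac{y}{y^{5} + 2 y^{4} + 4 y^{3} + 8 y^{2} - 5 y - 10}
This equals f(y) exactly, so the claim holds.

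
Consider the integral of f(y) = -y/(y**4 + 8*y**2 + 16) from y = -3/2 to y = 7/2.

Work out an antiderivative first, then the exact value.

The substitution u = 2*y**2 + 8 works: f is exactly (dF/du)*(du/dy) for that inner function.
F(y) = 1/(2*y**2 + 8) is an antiderivative of f.
Check: d/dy[1/(2*y**2 + 8)] = -y/(y**4 + 8*y**2 + 16) = f(y).
F(7/2) = 2/65; F(-3/2) = 2/25.
Integral = F(7/2) - F(-3/2) = -16/325.

Antiderivative: F(y) = 1/(2*y**2 + 8); value = -16/325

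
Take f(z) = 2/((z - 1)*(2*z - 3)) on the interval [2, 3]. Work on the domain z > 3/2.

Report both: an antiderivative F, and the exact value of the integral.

Antiderivative: F(z) = 2*log(z - 3/2) - 2*log(z - 1); value = 2*log(3/2)

Factor the denominator ((z - 1)*(2*z - 3)) and decompose: f = 4/(2*z - 3) - 2/(z - 1); each piece integrates to a log, atan, or power term.
F(z) = 2*log(z - 3/2) - 2*log(z - 1) is an antiderivative of f.
Check: d/dz[2*log(z - 3/2) - 2*log(z - 1)] = 2/(2*z**2 - 5*z + 3), which equals f(z).
F(3) = -2*log(2) + 2*log(3/2); F(2) = -2*log(2).
Integral = F(3) - F(2) = 2*log(3/2).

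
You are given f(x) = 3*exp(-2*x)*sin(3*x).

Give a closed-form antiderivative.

An antiderivative is F(x) = (-6*sin(3*x) - 9*cos(3*x))*exp(-2*x)/13.

Check any antiderivative F(x) by computing F'(x) and comparing it with f(x).
Check: d/dx[(-6*sin(3*x) - 9*cos(3*x))*exp(-2*x)/13] = 3*exp(-2*x)*sin(3*x) = f(x).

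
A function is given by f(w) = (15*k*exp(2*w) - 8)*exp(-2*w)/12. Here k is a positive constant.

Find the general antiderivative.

F(w) = (15*k*w*exp(2*w) + 4)*exp(-2*w)/12 + C

Recover f(w) by differentiating a candidate F(w); any mismatch rules it out.
Check: d/dw[(15*k*w*exp(2*w) + 4)*exp(-2*w)/12] = (15*k*exp(2*w) - 8)*exp(-2*w)/12 = f(w).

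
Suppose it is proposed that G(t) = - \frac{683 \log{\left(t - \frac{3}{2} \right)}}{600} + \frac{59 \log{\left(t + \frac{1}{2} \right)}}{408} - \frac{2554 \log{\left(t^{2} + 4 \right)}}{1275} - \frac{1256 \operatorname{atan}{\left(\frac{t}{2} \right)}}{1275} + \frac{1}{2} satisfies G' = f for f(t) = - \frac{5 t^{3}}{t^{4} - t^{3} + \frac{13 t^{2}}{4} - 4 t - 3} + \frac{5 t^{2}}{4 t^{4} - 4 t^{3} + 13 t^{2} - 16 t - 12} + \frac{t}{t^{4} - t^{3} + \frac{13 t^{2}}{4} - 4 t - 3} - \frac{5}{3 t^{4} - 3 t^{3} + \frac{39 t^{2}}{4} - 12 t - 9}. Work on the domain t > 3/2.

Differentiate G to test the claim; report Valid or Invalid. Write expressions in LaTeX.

Valid - the claim checks out under differentiation.

d/dt[G] = \frac{- 60 t^{3} + 15 t^{2} + 12 t - 20}{12 t^{4} - 12 t^{3} + 39 t^{2} - 48 t - 36}
This equals f(t) exactly, so the claim holds.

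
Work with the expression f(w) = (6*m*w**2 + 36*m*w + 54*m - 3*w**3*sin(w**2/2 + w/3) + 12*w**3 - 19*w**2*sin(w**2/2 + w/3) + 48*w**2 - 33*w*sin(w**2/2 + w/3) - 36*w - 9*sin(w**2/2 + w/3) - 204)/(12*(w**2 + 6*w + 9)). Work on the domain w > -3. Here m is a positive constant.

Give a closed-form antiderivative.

Whatever form F(w) takes, F'(w) = f(w) is non-negotiable.
Check: d/dw[(6*m*w**2 + 18*m*w + 6*w**3 - 6*w**2 + 3*w*cos(w**2/2 + w/3) - 56*w + 9*cos(w**2/2 + w/3) + 36)/(12*(w + 3))] = (6*m*w**2 + 36*m*w + 54*m - 3*w**3*sin(w**2/2 + w/3) + 12*w**3 - 19*w**2*sin(w**2/2 + w/3) + 48*w**2 - 33*w*sin(w**2/2 + w/3) - 36*w - 9*sin(w**2/2 + w/3) - 204)/(12*w**2 + 72*w + 108), which equals f(w).

An antiderivative is F(w) = (6*m*w**2 + 18*m*w + 6*w**3 - 6*w**2 + 3*w*cos(w**2/2 + w/3) - 56*w + 9*cos(w**2/2 + w/3) + 36)/(12*(w + 3)).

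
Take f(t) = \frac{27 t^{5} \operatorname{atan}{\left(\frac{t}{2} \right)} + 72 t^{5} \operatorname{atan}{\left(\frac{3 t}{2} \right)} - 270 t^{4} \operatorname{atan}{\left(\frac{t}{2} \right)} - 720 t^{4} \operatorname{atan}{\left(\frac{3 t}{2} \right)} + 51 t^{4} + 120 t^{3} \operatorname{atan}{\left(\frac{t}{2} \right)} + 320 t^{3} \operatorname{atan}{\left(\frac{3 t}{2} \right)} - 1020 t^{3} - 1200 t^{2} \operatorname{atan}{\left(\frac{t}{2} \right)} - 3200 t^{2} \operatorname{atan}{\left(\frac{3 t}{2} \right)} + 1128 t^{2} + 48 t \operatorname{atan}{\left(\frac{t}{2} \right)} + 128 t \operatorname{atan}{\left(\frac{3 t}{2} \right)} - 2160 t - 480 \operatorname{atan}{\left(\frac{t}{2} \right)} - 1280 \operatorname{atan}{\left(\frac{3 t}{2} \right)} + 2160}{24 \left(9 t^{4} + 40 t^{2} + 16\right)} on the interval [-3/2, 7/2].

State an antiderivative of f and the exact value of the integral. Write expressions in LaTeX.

Antiderivative: F(t) = \frac{\left(3 \operatorname{atan}{\left(\frac{t}{2} \right)} + 8 \operatorname{atan}{\left(\frac{3 t}{2} \right)}\right) \left(t^{2} - 20 t + 20\right)}{48}; value = - \frac{151 \operatorname{atan}{\left(\frac{21}{4} \right)}}{24} - \frac{151 \operatorname{atan}{\left(\frac{7}{4} \right)}}{64} + \frac{209 \operatorname{atan}{\left(\frac{3}{4} \right)}}{64} + \frac{209 \operatorname{atan}{\left(\frac{9}{4} \right)}}{24}

f has the shape u'v + uv' for u = \frac{\operatorname{atan}{\left(\frac{t}{2} \right)}}{4} + \frac{2 \operatorname{atan}{\left(\frac{3 t}{2} \right)}}{3} and v = \frac{t^{2}}{4} - 5 t + 5 — it is the derivative of the product u*v.
F(t) = \frac{\left(3 \operatorname{atan}{\left(\frac{t}{2} \right)} + 8 \operatorname{atan}{\left(\frac{3 t}{2} \right)}\right) \left(t^{2} - 20 t + 20\right)}{48} is an antiderivative of f.
Check: d/dt[\frac{\left(3 \operatorname{atan}{\left(\frac{t}{2} \right)} + 8 \operatorname{atan}{\left(\frac{3 t}{2} \right)}\right) \left(t^{2} - 20 t + 20\right)}{48}] = \frac{27 t^{5} \operatorname{atan}{\left(\frac{t}{2} \right)} + 72 t^{5} \operatorname{atan}{\left(\frac{3 t}{2} \right)} - 270 t^{4} \operatorname{atan}{\left(\frac{t}{2} \right)} - 720 t^{4} \operatorname{atan}{\left(\frac{3 t}{2} \right)} + 51 t^{4} + 120 t^{3} \operatorname{atan}{\left(\frac{t}{2} \right)} + 320 t^{3} \operatorname{atan}{\left(\frac{3 t}{2} \right)} - 1020 t^{3} - 1200 t^{2} \operatorname{atan}{\left(\frac{t}{2} \right)} - 3200 t^{2} \operatorname{atan}{\left(\frac{3 t}{2} \right)} + 1128 t^{2} + 48 t \operatorname{atan}{\left(\frac{t}{2} \right)} + 128 t \operatorname{atan}{\left(\frac{3 t}{2} \right)} - 2160 t - 480 \operatorname{atan}{\left(\frac{t}{2} \right)} - 1280 \operatorname{atan}{\left(\frac{3 t}{2} \right)} + 2160}{216 t^{4} + 960 t^{2} + 384}, which equals f(t).
F(7/2) = - \frac{151 \operatorname{atan}{\left(\frac{21}{4} \right)}}{24} - \frac{151 \operatorname{atan}{\left(\frac{7}{4} \right)}}{64}; F(-3/2) = - \frac{209 \operatorname{atan}{\left(\frac{9}{4} \right)}}{24} - \frac{209 \operatorname{atan}{\left(\frac{3}{4} \right)}}{64}.
Integral = F(7/2) - F(-3/2) = - \frac{151 \operatorname{atan}{\left(\frac{21}{4} \right)}}{24} - \frac{151 \operatorname{atan}{\left(\frac{7}{4} \right)}}{64} + \frac{209 \operatorname{atan}{\left(\frac{3}{4} \right)}}{64} + \frac{209 \operatorname{atan}{\left(\frac{9}{4} \right)}}{24}.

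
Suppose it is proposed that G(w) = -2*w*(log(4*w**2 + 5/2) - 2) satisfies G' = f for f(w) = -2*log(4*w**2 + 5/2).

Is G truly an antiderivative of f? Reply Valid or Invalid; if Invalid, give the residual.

d/dw[G] = (-16*w**2*log(4*w**2 + 5/2) - 10*log(4*w**2 + 5/2) + 20)/(8*w**2 + 5)
d/dw[G] - f(w) = 20/(8*w**2 + 5) != 0.

Invalid: d/dw[G] - f = 20/(8*w**2 + 5), which is not 0.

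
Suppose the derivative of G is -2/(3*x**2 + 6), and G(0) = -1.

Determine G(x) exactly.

For G(x) to be correct, d/dx[G] must agree with the stated G'(x) identically.
A general antiderivative is -sqrt(2)*atan(sqrt(2)*x/2)/3 + C.
The condition gives C = -1 - (0) = -1.
So G(x) = (-sqrt(2)*atan(sqrt(2)*x/2) - 3)/3.
Check: d/dx[(-sqrt(2)*atan(sqrt(2)*x/2) - 3)/3] = -2/(3*x**2 + 6) = G'(x).

G(x) = (-sqrt(2)*atan(sqrt(2)*x/2) - 3)/3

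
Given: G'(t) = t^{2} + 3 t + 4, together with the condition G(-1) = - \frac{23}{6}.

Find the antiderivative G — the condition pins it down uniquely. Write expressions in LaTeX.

G(t) = \frac{t^{3}}{3} + \frac{3 t^{2}}{2} + 4 t - 1

Integrate term by term and add the pieces.
A general antiderivative is \frac{t^{3}}{3} + \frac{3 t^{2}}{2} + 4 t + C.
The condition gives C = - \frac{23}{6} - (- \frac{17}{6}) = -1.
So G(t) = \frac{t^{3}}{3} + \frac{3 t^{2}}{2} + 4 t - 1.
Check: d/dt[\frac{t^{3}}{3} + \frac{3 t^{2}}{2} + 4 t - 1] = t^{2} + 3 t + 4 = G'(t).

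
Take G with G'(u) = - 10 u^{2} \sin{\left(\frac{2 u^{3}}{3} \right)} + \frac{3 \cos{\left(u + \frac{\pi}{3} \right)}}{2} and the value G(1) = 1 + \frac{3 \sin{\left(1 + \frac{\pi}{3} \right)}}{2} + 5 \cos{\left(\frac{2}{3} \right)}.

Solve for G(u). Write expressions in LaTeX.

G(u) = \frac{3 \sin{\left(u + \frac{\pi}{3} \right)}}{2} + 5 \cos{\left(\frac{2 u^{3}}{3} \right)} + 1

The integrand splits into summands that can be handled one at a time.
A general antiderivative is \frac{3 \sin{\left(u + \frac{\pi}{3} \right)}}{2} + 5 \cos{\left(\frac{2 u^{3}}{3} \right)} + C.
The condition gives C = 1 + \frac{3 \sin{\left(1 + \frac{\pi}{3} \right)}}{2} + 5 \cos{\left(\frac{2}{3} \right)} - (\frac{3 \sin{\left(1 + \frac{\pi}{3} \right)}}{2} + 5 \cos{\left(\frac{2}{3} \right)}) = 1.
So G(u) = \frac{3 \sin{\left(u + \frac{\pi}{3} \right)}}{2} + 5 \cos{\left(\frac{2 u^{3}}{3} \right)} + 1.
Check: d/du[\frac{3 \sin{\left(u + \frac{\pi}{3} \right)}}{2} + 5 \cos{\left(\frac{2 u^{3}}{3} \right)} + 1] = - 10 u^{2} \sin{\left(\frac{2 u^{3}}{3} \right)} + \frac{3 \cos{\left(u + \frac{\pi}{3} \right)}}{2} = G'(u).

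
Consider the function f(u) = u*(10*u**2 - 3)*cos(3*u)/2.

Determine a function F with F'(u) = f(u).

An antiderivative is F(u) = 5*u**3*sin(3*u)/3 + 5*u**2*cos(3*u)/3 - 29*u*sin(3*u)/18 - 29*cos(3*u)/54.

Whatever form F(u) takes, F'(u) = f(u) is non-negotiable.
Check: d/du[5*u**3*sin(3*u)/3 + 5*u**2*cos(3*u)/3 - 29*u*sin(3*u)/18 - 29*cos(3*u)/54] = 5*u**3*cos(3*u) - 3*u*cos(3*u)/2, which equals f(u).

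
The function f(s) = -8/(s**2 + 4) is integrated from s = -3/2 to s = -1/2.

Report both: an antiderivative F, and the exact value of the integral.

Antiderivative: F(s) = -4*atan(s/2); value = -4*atan(3/4) + 4*atan(1/4)

Any candidate F(s) must reproduce f(s) exactly when differentiated.
F(s) = -4*atan(s/2) is an antiderivative of f.
Check: d/ds[-4*atan(s/2)] = -8/(s**2 + 4) = f(s).
F(-1/2) = 4*atan(1/4); F(-3/2) = 4*atan(3/4).
Integral = F(-1/2) - F(-3/2) = -4*atan(3/4) + 4*atan(1/4).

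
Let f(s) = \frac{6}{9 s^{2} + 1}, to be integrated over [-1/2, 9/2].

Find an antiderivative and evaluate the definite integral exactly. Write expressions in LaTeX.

Antiderivative: F(s) = 2 \operatorname{atan}{\left(3 s \right)}; value = 2 \operatorname{atan}{\left(\frac{3}{2} \right)} + 2 \operatorname{atan}{\left(\frac{27}{2} \right)}

Since d/ds undoes antidifferentiation here, F'(s) = f(s) is required of F(s).
F(s) = 2 \operatorname{atan}{\left(3 s \right)} is an antiderivative of f.
Check: d/ds[2 \operatorname{atan}{\left(3 s \right)}] = \frac{6}{9 s^{2} + 1} = f(s).
F(9/2) = 2 \operatorname{atan}{\left(\frac{27}{2} \right)}; F(-1/2) = - 2 \operatorname{atan}{\left(\frac{3}{2} \right)}.
Integral = F(9/2) - F(-1/2) = 2 \operatorname{atan}{\left(\frac{3}{2} \right)} + 2 \operatorname{atan}{\left(\frac{27}{2} \right)}.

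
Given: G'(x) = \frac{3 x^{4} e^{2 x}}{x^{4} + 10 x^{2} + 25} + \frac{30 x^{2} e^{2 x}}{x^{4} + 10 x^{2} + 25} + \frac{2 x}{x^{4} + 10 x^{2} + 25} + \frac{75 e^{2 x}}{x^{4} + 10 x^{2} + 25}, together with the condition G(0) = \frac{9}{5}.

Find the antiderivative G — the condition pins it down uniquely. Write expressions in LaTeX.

G(x) = \frac{3 e^{2 x}}{2} + \frac{1}{2} - \frac{1}{x^{2} + 5}

The integrand splits into summands that can be handled one at a time.
A general antiderivative is \frac{3 e^{2 x}}{2} - \frac{1}{2 \left(\frac{x^{2}}{2} + \frac{5}{2}\right)} + C.
The condition gives C = \frac{9}{5} - (\frac{13}{10}) = \frac{1}{2}.
So G(x) = \frac{3 e^{2 x}}{2} + \frac{1}{2} - \frac{1}{x^{2} + 5}.
Check: d/dx[\frac{3 e^{2 x}}{2} + \frac{1}{2} - \frac{1}{x^{2} + 5}] = \frac{3 x^{4} e^{2 x} + 30 x^{2} e^{2 x} + 2 x + 75 e^{2 x}}{x^{4} + 10 x^{2} + 25}, which equals G'(x).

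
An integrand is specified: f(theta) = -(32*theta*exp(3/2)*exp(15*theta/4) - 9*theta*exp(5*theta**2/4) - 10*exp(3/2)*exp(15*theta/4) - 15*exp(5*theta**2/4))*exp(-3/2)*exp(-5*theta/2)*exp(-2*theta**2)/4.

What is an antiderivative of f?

An antiderivative is F(theta) = (4*exp(3/2)*exp(15*theta/4)*exp(-5*theta**2/4) - 3)*exp(-3/2)*exp(-5*theta/2)*exp(-3*theta**2/4)/2.

Check any antiderivative F(theta) by computing F'(theta) and comparing it with f(theta).
Check: d/dtheta[(4*exp(3/2)*exp(15*theta/4)*exp(-5*theta**2/4) - 3)*exp(-3/2)*exp(-5*theta/2)*exp(-3*theta**2/4)/2] = (-32*theta*exp(3/2)*exp(15*theta/4)*exp(2*theta**2) + 9*theta*exp(13*theta**2/4) + 10*exp(3/2)*exp(15*theta/4)*exp(2*theta**2) + 15*exp(13*theta**2/4))*exp(-3/2)*exp(-5*theta/2)*exp(-4*theta**2)/4, which equals f(theta).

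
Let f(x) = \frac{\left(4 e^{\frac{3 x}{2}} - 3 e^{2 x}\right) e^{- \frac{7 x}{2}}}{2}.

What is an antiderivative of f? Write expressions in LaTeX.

An antiderivative is F(x) = - e^{- 2 x} + e^{- \frac{3 x}{2}}.

A candidate is checked by its d/dx: the result must match f(x).
Check: d/dx[- e^{- 2 x} + e^{- \frac{3 x}{2}}] = \frac{\left(4 e^{\frac{3 x}{2}} - 3 e^{2 x}\right) e^{- \frac{7 x}{2}}}{2} = f(x).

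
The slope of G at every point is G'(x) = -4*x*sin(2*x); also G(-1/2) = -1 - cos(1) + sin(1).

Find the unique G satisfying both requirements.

G(x) = 2*x*cos(2*x) - sin(2*x) - 1

For G(x) to be correct, d/dx[G] must agree with the stated G'(x) identically.
A general antiderivative is 2*x*cos(2*x) - sin(2*x) + C.
The condition gives C = -1 - cos(1) + sin(1) - (-cos(1) + sin(1)) = -1.
So G(x) = 2*x*cos(2*x) - sin(2*x) - 1.
Check: d/dx[2*x*cos(2*x) - sin(2*x) - 1] = -4*x*sin(2*x) = G'(x).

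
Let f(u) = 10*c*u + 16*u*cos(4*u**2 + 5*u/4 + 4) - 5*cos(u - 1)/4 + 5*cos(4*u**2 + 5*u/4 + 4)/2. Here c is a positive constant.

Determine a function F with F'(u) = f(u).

Integrate term by term and add the pieces.
Check: d/du[(20*c*u**2 - 5*sin(u - 1) + 8*sin(4*u**2 + 5*u/4 + 4))/4] = 10*c*u + 16*u*cos(4*u**2 + 5*u/4 + 4) - 5*cos(u - 1)/4 + 5*cos(4*u**2 + 5*u/4 + 4)/2 = f(u).

An antiderivative is F(u) = (20*c*u**2 - 5*sin(u - 1) + 8*sin(4*u**2 + 5*u/4 + 4))/4.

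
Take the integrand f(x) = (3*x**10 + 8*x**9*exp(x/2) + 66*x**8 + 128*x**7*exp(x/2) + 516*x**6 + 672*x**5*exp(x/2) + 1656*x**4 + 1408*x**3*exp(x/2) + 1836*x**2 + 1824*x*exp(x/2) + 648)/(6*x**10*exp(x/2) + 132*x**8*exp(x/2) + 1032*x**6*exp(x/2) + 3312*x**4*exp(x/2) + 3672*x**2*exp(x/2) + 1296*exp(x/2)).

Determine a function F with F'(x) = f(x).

An antiderivative is F(x) = (-3*x**4 - 24*x**2 + 2*(x**4 + 8*x**2 + 6)*exp(x/2)*log(x**2 + 6) - 8*exp(x/2) - 18)*exp(-x/2)/(3*(x**4 + 8*x**2 + 6)).

For F(x) to be correct the identity F'(x) - f(x) = 0 must hold.
Check: d/dx[(-3*x**4 - 24*x**2 + 2*(x**4 + 8*x**2 + 6)*exp(x/2)*log(x**2 + 6) - 8*exp(x/2) - 18)*exp(-x/2)/(3*(x**4 + 8*x**2 + 6))] = (3*x**10 + 8*x**9*exp(x/2) + 66*x**8 + 128*x**7*exp(x/2) + 516*x**6 + 672*x**5*exp(x/2) + 1656*x**4 + 1408*x**3*exp(x/2) + 1836*x**2 + 1824*x*exp(x/2) + 648)/(6*x**10*exp(x/2) + 132*x**8*exp(x/2) + 1032*x**6*exp(x/2) + 3312*x**4*exp(x/2) + 3672*x**2*exp(x/2) + 1296*exp(x/2)) = f(x).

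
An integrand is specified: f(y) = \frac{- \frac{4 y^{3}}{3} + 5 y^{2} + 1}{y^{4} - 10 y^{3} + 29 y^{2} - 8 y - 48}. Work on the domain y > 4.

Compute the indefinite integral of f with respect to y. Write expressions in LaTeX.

Factor the denominator (3 \left(y - 4\right)^{2} \left(y - 3\right) \left(y + 1\right)) and decompose: f = - \frac{11}{150 \left(y + 1\right)} + \frac{5}{2 \left(y - 3\right)} - \frac{94}{25 \left(y - 4\right)} - \frac{13}{15 \left(y - 4\right)^{2}}; each piece integrates to a log, atan, or power term.
Check: d/dy[\frac{- 564 y \log{\left(y - 4 \right)} + 375 y \log{\left(y - 3 \right)} - 11 y \log{\left(y + 1 \right)} + 2256 \log{\left(y - 4 \right)} - 1500 \log{\left(y - 3 \right)} + 44 \log{\left(y + 1 \right)} + 130}{150 y - 600}] = \frac{- 4 y^{3} + 15 y^{2} + 3}{3 y^{4} - 30 y^{3} + 87 y^{2} - 24 y - 144}, which equals f(y).

F(y) = \frac{- 564 y \log{\left(y - 4 \right)} + 375 y \log{\left(y - 3 \right)} - 11 y \log{\left(y + 1 \right)} + 2256 \log{\left(y - 4 \right)} - 1500 \log{\left(y - 3 \right)} + 44 \log{\left(y + 1 \right)} + 130}{150 y - 600} + C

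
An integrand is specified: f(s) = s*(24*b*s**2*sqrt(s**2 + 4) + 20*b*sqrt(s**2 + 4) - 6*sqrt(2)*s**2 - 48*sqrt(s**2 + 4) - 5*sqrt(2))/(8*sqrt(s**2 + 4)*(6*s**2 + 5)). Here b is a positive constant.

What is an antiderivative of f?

An antiderivative is F(s) = (2*b*s**2 - sqrt(2)*sqrt(s**2 + 4) - 4*log(2*s**2 + 5/3))/8.

A first test for any F(s): its s-derivative must equal f(s) identically.
Check: d/ds[(2*b*s**2 - sqrt(2)*sqrt(s**2 + 4) - 4*log(2*s**2 + 5/3))/8] = (24*b*s**3*sqrt(s**2 + 4) + 20*b*s*sqrt(s**2 + 4) - 6*sqrt(2)*s**3 - 48*s*sqrt(s**2 + 4) - 5*sqrt(2)*s)/(48*s**2*sqrt(s**2 + 4) + 40*sqrt(s**2 + 4)), which equals f(s).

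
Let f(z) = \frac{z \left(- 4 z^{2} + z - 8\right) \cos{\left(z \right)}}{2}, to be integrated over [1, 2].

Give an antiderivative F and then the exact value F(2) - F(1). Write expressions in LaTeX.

For F(z) to be correct the identity F'(z) - f(z) = 0 must hold.
F(z) = - 2 z^{3} \sin{\left(z \right)} + \frac{z^{2} \sin{\left(z \right)}}{2} - 6 z^{2} \cos{\left(z \right)} + 8 z \sin{\left(z \right)} + z \cos{\left(z \right)} - \sin{\left(z \right)} + 8 \cos{\left(z \right)} is an antiderivative of f.
Check: d/dz[- 2 z^{3} \sin{\left(z \right)} + \frac{z^{2} \sin{\left(z \right)}}{2} - 6 z^{2} \cos{\left(z \right)} + 8 z \sin{\left(z \right)} + z \cos{\left(z \right)} - \sin{\left(z \right)} + 8 \cos{\left(z \right)}] = - 2 z^{3} \cos{\left(z \right)} + \frac{z^{2} \cos{\left(z \right)}}{2} - 4 z \cos{\left(z \right)}, which equals f(z).
F(2) = \sin{\left(2 \right)} - 14 \cos{\left(2 \right)}; F(1) = 3 \cos{\left(1 \right)} + \frac{11 \sin{\left(1 \right)}}{2}.
Integral = F(2) - F(1) = - \frac{11 \sin{\left(1 \right)}}{2} - 3 \cos{\left(1 \right)} + \sin{\left(2 \right)} - 14 \cos{\left(2 \right)}.

Antiderivative: F(z) = - 2 z^{3} \sin{\left(z \right)} + \frac{z^{2} \sin{\left(z \right)}}{2} - 6 z^{2} \cos{\left(z \right)} + 8 z \sin{\left(z \right)} + z \cos{\left(z \right)} - \sin{\left(z \right)} + 8 \cos{\left(z \right)}; value = - \frac{11 \sin{\left(1 \right)}}{2} - 3 \cos{\left(1 \right)} + \sin{\left(2 \right)} - 14 \cos{\left(2 \right)}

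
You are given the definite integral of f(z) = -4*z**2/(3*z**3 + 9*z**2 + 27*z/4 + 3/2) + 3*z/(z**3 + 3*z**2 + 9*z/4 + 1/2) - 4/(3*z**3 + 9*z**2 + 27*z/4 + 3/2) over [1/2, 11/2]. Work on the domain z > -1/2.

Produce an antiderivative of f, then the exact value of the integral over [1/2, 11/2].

Antiderivative: F(z) = 116*log(z + 1/2)/27 - 152*log(z + 2)/27 + 38/(18*z + 9); value = -152*log(15/2)/27 - 95/54 + 152*log(5/2)/27 + 116*log(6)/27

Factor the denominator (3*(z + 2)*(2*z + 1)**2) and decompose: f = 232/(27*(2*z + 1)) - 76/(9*(2*z + 1)**2) - 152/(27*(z + 2)); each piece integrates to a log, atan, or power term.
F(z) = 116*log(z + 1/2)/27 - 152*log(z + 2)/27 + 38/(18*z + 9) is an antiderivative of f.
Check: d/dz[116*log(z + 1/2)/27 - 152*log(z + 2)/27 + 38/(18*z + 9)] = (-16*z**2 + 36*z - 16)/(12*z**3 + 36*z**2 + 27*z + 6), which equals f(z).
F(11/2) = -152*log(15/2)/27 + 19/54 + 116*log(6)/27; F(1/2) = 19/9 - 152*log(5/2)/27.
Integral = F(11/2) - F(1/2) = -152*log(15/2)/27 - 95/54 + 152*log(5/2)/27 + 116*log(6)/27.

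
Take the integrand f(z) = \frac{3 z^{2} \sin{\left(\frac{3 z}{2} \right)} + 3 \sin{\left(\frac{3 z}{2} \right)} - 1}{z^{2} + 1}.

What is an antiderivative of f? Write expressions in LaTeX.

An antiderivative is F(z) = - 2 \cos{\left(\frac{3 z}{2} \right)} - \operatorname{atan}{\left(z \right)}.

A candidate is checked by its d/dz: the result must match f(z).
Check: d/dz[- 2 \cos{\left(\frac{3 z}{2} \right)} - \operatorname{atan}{\left(z \right)}] = \frac{3 z^{2} \sin{\left(\frac{3 z}{2} \right)} + 3 \sin{\left(\frac{3 z}{2} \right)} - 1}{z^{2} + 1} = f(z).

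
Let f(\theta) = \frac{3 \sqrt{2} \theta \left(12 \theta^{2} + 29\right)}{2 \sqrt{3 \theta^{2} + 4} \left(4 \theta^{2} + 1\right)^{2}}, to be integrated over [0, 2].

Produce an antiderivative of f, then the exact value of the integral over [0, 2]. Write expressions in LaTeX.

f has the shape u'v + uv' for u = - \frac{3}{2 \left(2 \theta^{2} + \frac{1}{2}\right)} and v = \sqrt{\frac{3 \theta^{2}}{2} + 2} — it is the derivative of the product u*v.
F(\theta) = - \frac{3 \sqrt{2} \sqrt{3 \theta^{2} + 4}}{2 \left(4 \theta^{2} + 1\right)} is an antiderivative of f.
Check: d/d\theta[- \frac{3 \sqrt{2} \sqrt{3 \theta^{2} + 4}}{2 \left(4 \theta^{2} + 1\right)}] = \frac{36 \sqrt{2} \theta^{3} + 87 \sqrt{2} \theta}{32 \theta^{4} \sqrt{3 \theta^{2} + 4} + 16 \theta^{2} \sqrt{3 \theta^{2} + 4} + 2 \sqrt{3 \theta^{2} + 4}}, which equals f(\theta).
F(2) = - \frac{6 \sqrt{2}}{17}; F(0) = - 3 \sqrt{2}.
Integral = F(2) - F(0) = \frac{45 \sqrt{2}}{17}.

Antiderivative: F(\theta) = - \frac{3 \sqrt{2} \sqrt{3 \theta^{2} + 4}}{2 \left(4 \theta^{2} + 1\right)}; value = \frac{45 \sqrt{2}}{17}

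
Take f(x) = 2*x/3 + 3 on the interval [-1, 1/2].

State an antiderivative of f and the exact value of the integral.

Check any antiderivative F(x) by computing F'(x) and comparing it with f(x).
F(x) = x*(x + 9)/3 is an antiderivative of f.
Check: d/dx[x*(x + 9)/3] = 2*x/3 + 3 = f(x).
F(1/2) = 19/12; F(-1) = -8/3.
Integral = F(1/2) - F(-1) = 17/4.

Antiderivative: F(x) = x*(x + 9)/3; value = 17/4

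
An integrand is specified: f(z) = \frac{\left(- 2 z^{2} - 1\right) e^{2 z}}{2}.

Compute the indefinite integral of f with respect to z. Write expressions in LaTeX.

Recognize the product-rule pattern: f = u'v + uv' with u = - \frac{z^{2}}{2} + \frac{z}{2} - \frac{1}{2}, v = e^{2 z}, so integration by parts undoes it.
Check: d/dz[- \frac{z^{2} e^{2 z}}{2} + \frac{z e^{2 z}}{2} - \frac{e^{2 z}}{2}] = - z^{2} e^{2 z} - \frac{e^{2 z}}{2}, which equals f(z).

F(z) = - \frac{z^{2} e^{2 z}}{2} + \frac{z e^{2 z}}{2} - \frac{e^{2 z}}{2} + C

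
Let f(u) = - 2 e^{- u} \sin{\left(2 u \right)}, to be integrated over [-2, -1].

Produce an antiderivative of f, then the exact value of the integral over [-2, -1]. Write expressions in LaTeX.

Recover f(u) by differentiating a candidate F(u); any mismatch rules it out.
F(u) = \frac{\left(2 \sin{\left(2 u \right)} + 4 \cos{\left(2 u \right)}\right) e^{- u}}{5} is an antiderivative of f.
Check: d/du[\frac{\left(2 \sin{\left(2 u \right)} + 4 \cos{\left(2 u \right)}\right) e^{- u}}{5}] = - 2 e^{- u} \sin{\left(2 u \right)} = f(u).
F(-1) = - \frac{2 e \sin{\left(2 \right)}}{5} + \frac{4 e \cos{\left(2 \right)}}{5}; F(-2) = \frac{4 e^{2} \cos{\left(4 \right)}}{5} - \frac{2 e^{2} \sin{\left(4 \right)}}{5}.
Integral = F(-1) - F(-2) = \frac{2 e^{2} \sin{\left(4 \right)}}{5} - \frac{2 e \sin{\left(2 \right)}}{5} + \frac{4 e \cos{\left(2 \right)}}{5} - \frac{4 e^{2} \cos{\left(4 \right)}}{5}.

Antiderivative: F(u) = \frac{\left(2 \sin{\left(2 u \right)} + 4 \cos{\left(2 u \right)}\right) e^{- u}}{5}; value = \frac{2 e^{2} \sin{\left(4 \right)}}{5} - \frac{2 e \sin{\left(2 \right)}}{5} + \frac{4 e \cos{\left(2 \right)}}{5} - \frac{4 e^{2} \cos{\left(4 \right)}}{5}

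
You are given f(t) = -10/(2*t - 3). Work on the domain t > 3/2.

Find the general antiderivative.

Whatever form F(t) takes, F'(t) = f(t) is non-negotiable.
Check: d/dt[-5*log(t - 3/2)] = -10/(2*t - 3) = f(t).

F(t) = -5*log(t - 3/2) + C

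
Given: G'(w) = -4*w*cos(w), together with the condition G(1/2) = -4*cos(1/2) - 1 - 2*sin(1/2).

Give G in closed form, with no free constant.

Any candidate G(w) must reproduce the stated G'(w) exactly.
A general antiderivative is -4*w*sin(w) - 4*cos(w) + C.
The condition gives C = -4*cos(1/2) - 1 - 2*sin(1/2) - (-4*cos(1/2) - 2*sin(1/2)) = -1.
So G(w) = -4*w*sin(w) - 4*cos(w) - 1.
Check: d/dw[-4*w*sin(w) - 4*cos(w) - 1] = -4*w*cos(w) = G'(w).

G(w) = -4*w*sin(w) - 4*cos(w) - 1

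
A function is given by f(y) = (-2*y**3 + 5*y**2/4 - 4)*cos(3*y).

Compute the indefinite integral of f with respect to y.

Differentiate the proposed F(y) back; it has to land on f(y) exactly.
Check: d/dy[-2*y**3*sin(3*y)/3 + 5*y**2*sin(3*y)/12 - 2*y**2*cos(3*y)/3 + 4*y*sin(3*y)/9 + 5*y*cos(3*y)/18 - 77*sin(3*y)/54 + 4*cos(3*y)/27] = -2*y**3*cos(3*y) + 5*y**2*cos(3*y)/4 - 4*cos(3*y), which equals f(y).

F(y) = -2*y**3*sin(3*y)/3 + 5*y**2*sin(3*y)/12 - 2*y**2*cos(3*y)/3 + 4*y*sin(3*y)/9 + 5*y*cos(3*y)/18 - 77*sin(3*y)/54 + 4*cos(3*y)/27 + C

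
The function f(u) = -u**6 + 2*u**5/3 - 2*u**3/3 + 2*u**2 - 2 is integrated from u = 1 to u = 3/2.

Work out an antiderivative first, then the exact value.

The integrand splits into summands that can be handled one at a time.
F(u) = -u**7/7 + u**6/9 - u**4/6 + 2*u**3/3 - 2*u is an antiderivative of f.
Check: d/du[-u**7/7 + u**6/9 - u**4/6 + 2*u**3/3 - 2*u] = -u**6 + 2*u**5/3 - 2*u**3/3 + 2*u**2 - 2 = f(u).
F(3/2) = -2481/896; F(1) = -193/126.
Integral = F(3/2) - F(1) = -9977/8064.

Antiderivative: F(u) = -u**7/7 + u**6/9 - u**4/6 + 2*u**3/3 - 2*u; value = -9977/8064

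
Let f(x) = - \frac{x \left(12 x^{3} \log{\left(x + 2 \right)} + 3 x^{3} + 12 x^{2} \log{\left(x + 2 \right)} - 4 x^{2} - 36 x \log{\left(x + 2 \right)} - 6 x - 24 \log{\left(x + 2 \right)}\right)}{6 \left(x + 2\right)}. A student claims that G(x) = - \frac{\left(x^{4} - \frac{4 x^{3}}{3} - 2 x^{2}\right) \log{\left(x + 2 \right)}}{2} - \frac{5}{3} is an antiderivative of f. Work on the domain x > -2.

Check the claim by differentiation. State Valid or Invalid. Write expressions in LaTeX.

d/dx[G] = \frac{- 12 x^{4} \log{\left(x + 2 \right)} - 3 x^{4} - 12 x^{3} \log{\left(x + 2 \right)} + 4 x^{3} + 36 x^{2} \log{\left(x + 2 \right)} + 6 x^{2} + 24 x \log{\left(x + 2 \right)}}{6 x + 12}
This equals f(x) exactly, so the claim holds.

Valid. The derivative of G reproduces f.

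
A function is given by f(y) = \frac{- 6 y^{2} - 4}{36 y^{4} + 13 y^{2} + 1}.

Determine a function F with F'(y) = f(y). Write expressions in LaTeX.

An antiderivative is F(y) = \operatorname{atan}{\left(2 y \right)} - 2 \operatorname{atan}{\left(3 y \right)}.

Differentiate the proposed F(y) back; it has to land on f(y) exactly.
Check: d/dy[\operatorname{atan}{\left(2 y \right)} - 2 \operatorname{atan}{\left(3 y \right)}] = \frac{- 6 y^{2} - 4}{36 y^{4} + 13 y^{2} + 1} = f(y).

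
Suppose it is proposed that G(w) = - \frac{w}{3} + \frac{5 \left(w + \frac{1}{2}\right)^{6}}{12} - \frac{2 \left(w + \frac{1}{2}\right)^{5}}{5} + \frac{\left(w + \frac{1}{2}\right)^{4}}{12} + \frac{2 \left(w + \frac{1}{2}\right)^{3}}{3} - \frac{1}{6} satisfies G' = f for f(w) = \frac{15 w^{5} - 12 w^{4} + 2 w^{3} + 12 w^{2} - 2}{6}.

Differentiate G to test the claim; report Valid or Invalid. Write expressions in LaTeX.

d/dw[G] = \frac{5 w^{5}}{2} + \frac{17 w^{4}}{4} + \frac{31 w^{3}}{12} + \frac{21 w^{2}}{8} + \frac{65 w}{32} + \frac{31}{192}
d/dw[G] - f(w) = \frac{25 w^{4}}{4} + \frac{9 w^{3}}{4} + \frac{5 w^{2}}{8} + \frac{65 w}{32} + \frac{95}{192} != 0.

Invalid: d/dw[G] - f = \frac{25 w^{4}}{4} + \frac{9 w^{3}}{4} + \frac{5 w^{2}}{8} + \frac{65 w}{32} + \frac{95}{192}, which is not 0.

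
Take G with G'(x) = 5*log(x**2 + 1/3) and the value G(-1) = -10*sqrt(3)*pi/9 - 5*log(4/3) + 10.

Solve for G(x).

Recover the given G'(x) by differentiating a candidate G(x); any mismatch rules it out.
A general antiderivative is 5*x*log(x**2 + 1/3) - 10*x + 10*sqrt(3)*atan(sqrt(3)*x)/3 + C.
The condition gives C = -10*sqrt(3)*pi/9 - 5*log(4/3) + 10 - (-10*sqrt(3)*pi/9 - 5*log(4/3) + 10) = 0.
So G(x) = 5*x*log(x**2 + 1/3) - 10*x + 10*sqrt(3)*atan(sqrt(3)*x)/3.
Check: d/dx[5*x*log(x**2 + 1/3) - 10*x + 10*sqrt(3)*atan(sqrt(3)*x)/3] = 5*log(x**2 + 1/3) = G'(x).

G(x) = 5*x*log(x**2 + 1/3) - 10*x + 10*sqrt(3)*atan(sqrt(3)*x)/3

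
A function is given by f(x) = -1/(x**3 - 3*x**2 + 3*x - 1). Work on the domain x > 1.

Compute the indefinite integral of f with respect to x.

F(x) = 1/(2*(x - 1)**2) + C

Recover f(x) by differentiating a candidate F(x); any mismatch rules it out.
Check: d/dx[1/(2*(x - 1)**2)] = -1/(x**3 - 3*x**2 + 3*x - 1) = f(x).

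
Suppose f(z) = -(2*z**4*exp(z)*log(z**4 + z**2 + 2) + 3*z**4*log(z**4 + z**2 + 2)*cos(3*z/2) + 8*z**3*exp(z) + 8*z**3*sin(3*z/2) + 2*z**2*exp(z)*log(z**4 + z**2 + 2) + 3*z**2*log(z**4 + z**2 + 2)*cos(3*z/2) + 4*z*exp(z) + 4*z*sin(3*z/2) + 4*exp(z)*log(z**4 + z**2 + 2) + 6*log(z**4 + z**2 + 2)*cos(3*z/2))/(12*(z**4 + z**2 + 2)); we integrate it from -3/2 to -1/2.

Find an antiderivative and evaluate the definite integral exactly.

Antiderivative: F(z) = (-2*exp(z)/3 - 2*sin(3*z/2)/3)*log(z**4 + z**2 + 2)/4; value = -log(149/16)*sin(9/4)/6 - exp(-1/2)*log(37/16)/6 + exp(-3/2)*log(149/16)/6 + log(37/16)*sin(3/4)/6

Recognize the product-rule pattern: f = u'v + uv' with u = -exp(z)/6 - sin(3*z/2)/6, v = log(z**4 + z**2 + 2), so integration by parts undoes it.
F(z) = (-2*exp(z)/3 - 2*sin(3*z/2)/3)*log(z**4 + z**2 + 2)/4 is an antiderivative of f.
Check: d/dz[(-2*exp(z)/3 - 2*sin(3*z/2)/3)*log(z**4 + z**2 + 2)/4] = (-2*z**4*exp(z)*log(z**4 + z**2 + 2) - 3*z**4*log(z**4 + z**2 + 2)*cos(3*z/2) - 8*z**3*exp(z) - 8*z**3*sin(3*z/2) - 2*z**2*exp(z)*log(z**4 + z**2 + 2) - 3*z**2*log(z**4 + z**2 + 2)*cos(3*z/2) - 4*z*exp(z) - 4*z*sin(3*z/2) - 4*exp(z)*log(z**4 + z**2 + 2) - 6*log(z**4 + z**2 + 2)*cos(3*z/2))/(12*z**4 + 12*z**2 + 24), which equals f(z).
F(-1/2) = -exp(-1/2)*log(37/16)/6 + log(37/16)*sin(3/4)/6; F(-3/2) = -exp(-3/2)*log(149/16)/6 + log(149/16)*sin(9/4)/6.
Integral = F(-1/2) - F(-3/2) = -log(149/16)*sin(9/4)/6 - exp(-1/2)*log(37/16)/6 + exp(-3/2)*log(149/16)/6 + log(37/16)*sin(3/4)/6.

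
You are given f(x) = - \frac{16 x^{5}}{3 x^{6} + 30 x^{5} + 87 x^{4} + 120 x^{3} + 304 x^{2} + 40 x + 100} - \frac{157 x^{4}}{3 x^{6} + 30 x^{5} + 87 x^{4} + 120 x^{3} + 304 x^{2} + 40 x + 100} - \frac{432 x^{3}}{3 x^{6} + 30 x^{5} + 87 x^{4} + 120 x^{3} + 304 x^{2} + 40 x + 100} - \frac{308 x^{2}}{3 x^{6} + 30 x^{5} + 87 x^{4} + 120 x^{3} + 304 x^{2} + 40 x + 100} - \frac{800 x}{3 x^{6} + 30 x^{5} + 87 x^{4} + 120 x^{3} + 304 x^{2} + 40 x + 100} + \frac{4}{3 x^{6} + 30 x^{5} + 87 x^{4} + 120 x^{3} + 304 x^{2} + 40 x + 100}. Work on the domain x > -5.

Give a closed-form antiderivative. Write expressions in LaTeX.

An antiderivative is F(x) = - \frac{4 \log{\left(\frac{x^{4}}{2} + 2 x^{2} + \frac{2}{3} \right)}}{3} - \frac{1}{x + 5}.

The integrand splits into summands that can be handled one at a time.
Check: d/dx[- \frac{4 \log{\left(\frac{x^{4}}{2} + 2 x^{2} + \frac{2}{3} \right)}}{3} - \frac{1}{x + 5}] = \frac{- 16 x^{5} - 157 x^{4} - 432 x^{3} - 308 x^{2} - 800 x + 4}{3 x^{6} + 30 x^{5} + 87 x^{4} + 120 x^{3} + 304 x^{2} + 40 x + 100}, which equals f(x).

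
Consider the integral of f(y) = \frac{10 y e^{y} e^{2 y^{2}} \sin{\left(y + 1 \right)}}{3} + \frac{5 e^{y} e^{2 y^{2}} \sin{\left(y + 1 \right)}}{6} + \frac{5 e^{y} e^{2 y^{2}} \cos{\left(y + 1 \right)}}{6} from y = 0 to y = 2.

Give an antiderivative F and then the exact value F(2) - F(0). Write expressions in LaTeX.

Antiderivative: F(y) = \frac{5 e^{y} e^{2 y^{2}} \sin{\left(y + 1 \right)}}{6}; value = - \frac{5 \sin{\left(1 \right)}}{6} + \frac{5 e^{10} \sin{\left(3 \right)}}{6}

Recognize the product-rule pattern: f = u'v + uv' with u = \frac{5 e^{2 y^{2} + y}}{6}, v = \sin{\left(y + 1 \right)}, so integration by parts undoes it.
F(y) = \frac{5 e^{y} e^{2 y^{2}} \sin{\left(y + 1 \right)}}{6} is an antiderivative of f.
Check: d/dy[\frac{5 e^{y} e^{2 y^{2}} \sin{\left(y + 1 \right)}}{6}] = \frac{10 y e^{y} e^{2 y^{2}} \sin{\left(y + 1 \right)}}{3} + \frac{5 e^{y} e^{2 y^{2}} \sin{\left(y + 1 \right)}}{6} + \frac{5 e^{y} e^{2 y^{2}} \cos{\left(y + 1 \right)}}{6} = f(y).
F(2) = \frac{5 e^{10} \sin{\left(3 \right)}}{6}; F(0) = \frac{5 \sin{\left(1 \right)}}{6}.
Integral = F(2) - F(0) = - \frac{5 \sin{\left(1 \right)}}{6} + \frac{5 e^{10} \sin{\left(3 \right)}}{6}.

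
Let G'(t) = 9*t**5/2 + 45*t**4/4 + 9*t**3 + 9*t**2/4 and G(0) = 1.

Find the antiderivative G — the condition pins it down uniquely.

The substitution u = -t**2 - t works: G'(t) is exactly (dG/du)*(du/dt) for that inner function.
A general antiderivative is -3*(-t**2 - t)**3/4 + C.
The condition gives C = 1 - (0) = 1.
So G(t) = (3*t**6 + 9*t**5 + 9*t**4 + 3*t**3 + 4)/4.
Check: d/dt[(3*t**6 + 9*t**5 + 9*t**4 + 3*t**3 + 4)/4] = 9*t**5/2 + 45*t**4/4 + 9*t**3 + 9*t**2/4 = G'(t).

G(t) = (3*t**6 + 9*t**5 + 9*t**4 + 3*t**3 + 4)/4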